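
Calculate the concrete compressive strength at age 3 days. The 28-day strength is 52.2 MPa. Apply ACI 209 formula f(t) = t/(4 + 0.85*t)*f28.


f(3) = 3 / (4 + 0.85 * 3) * 52.2
= 3 / 6.55 * 52.2
= 23.91 MPa

23.91


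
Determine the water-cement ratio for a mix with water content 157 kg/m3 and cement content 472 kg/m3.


w/c = water / cement
w/c = 157 / 472 = 0.333

0.333


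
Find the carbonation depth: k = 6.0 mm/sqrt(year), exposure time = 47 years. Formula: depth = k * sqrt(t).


depth = k * sqrt(t)
= 6.0 * sqrt(47)
= 41.13 mm

41.13


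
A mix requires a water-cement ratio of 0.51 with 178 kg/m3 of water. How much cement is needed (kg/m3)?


Cement = water / (w/c)
= 178 / 0.51
= 349.0 kg/m3

349.0


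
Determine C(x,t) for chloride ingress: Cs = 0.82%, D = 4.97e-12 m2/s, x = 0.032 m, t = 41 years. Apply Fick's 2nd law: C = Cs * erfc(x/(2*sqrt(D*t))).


t_seconds = 41 * 365.25 * 24 * 3600 = 1293861600.0 s
arg = 0.032 / (2 * sqrt(4.97e-12 * 1293861600.0))
= 0.1995
erfc(0.1995) = 0.7778
C = 0.82 * 0.7778 = 0.6378%

0.6378


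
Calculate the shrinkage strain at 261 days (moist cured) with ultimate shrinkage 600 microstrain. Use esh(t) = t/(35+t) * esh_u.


esh(261) = 261 / (35 + 261) * 600
= 261 / 296 * 600
= 529.1 microstrain

529.1


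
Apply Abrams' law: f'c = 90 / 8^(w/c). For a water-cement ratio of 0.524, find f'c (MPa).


f'c = 90 / 8^0.524
= 90 / 2.973
= 30.27 MPa

30.27


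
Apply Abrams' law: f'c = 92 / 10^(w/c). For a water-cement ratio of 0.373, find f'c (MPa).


f'c = 92 / 10^0.373
= 92 / 2.36
= 38.98 MPa

38.98


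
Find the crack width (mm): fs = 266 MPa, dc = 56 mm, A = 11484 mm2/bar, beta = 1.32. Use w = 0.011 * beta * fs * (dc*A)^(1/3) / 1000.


w = 0.011 * beta * fs * (dc * A)^(1/3) / 1000
= 0.011 * 1.32 * 266 * (56 * 11484)^(1/3) / 1000
= 0.333 mm

0.333


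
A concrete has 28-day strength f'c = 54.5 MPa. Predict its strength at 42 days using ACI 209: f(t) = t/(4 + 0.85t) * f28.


f(42) = 42 / (4 + 0.85 * 42) * 54.5
= 42 / 39.7 * 54.5
= 57.66 MPa

57.66


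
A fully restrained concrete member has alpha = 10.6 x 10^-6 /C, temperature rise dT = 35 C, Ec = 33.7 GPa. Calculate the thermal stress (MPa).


sigma = alpha * dT * Ec
= 10.6e-6 * 35 * 33.7 * 1000
= 12.503 MPa

12.503


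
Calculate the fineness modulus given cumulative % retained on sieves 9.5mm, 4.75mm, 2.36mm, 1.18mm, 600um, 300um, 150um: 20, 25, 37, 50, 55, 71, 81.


FM = sum(cumulative % retained) / 100
= 339 / 100
= 3.39

3.39


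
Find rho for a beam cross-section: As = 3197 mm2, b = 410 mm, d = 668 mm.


rho = As / (b * d)
= 3197 / (410 * 668)
= 0.0117

0.0117


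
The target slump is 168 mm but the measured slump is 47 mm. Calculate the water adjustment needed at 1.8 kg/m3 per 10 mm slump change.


Difference = 168 - 47 = 121 mm
Water adjustment = 121 * 1.8 / 10 = 21.8 kg/m3

21.8


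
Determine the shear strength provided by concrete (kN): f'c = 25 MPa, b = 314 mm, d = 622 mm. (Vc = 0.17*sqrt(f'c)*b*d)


Vc = 0.17 * sqrt(25) * 314 * 622 / 1000
= 166.01 kN

166.01


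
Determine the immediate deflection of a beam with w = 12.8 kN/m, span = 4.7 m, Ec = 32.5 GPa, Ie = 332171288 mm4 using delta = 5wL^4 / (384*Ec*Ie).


Convert: L = 4.7 m = 4700 mm, Ec = 32.5 GPa = 32500 MPa
delta = 5 * 12.8 * 4700^4 / (384 * 32500 * 332171288)
= 7.53 mm

7.53


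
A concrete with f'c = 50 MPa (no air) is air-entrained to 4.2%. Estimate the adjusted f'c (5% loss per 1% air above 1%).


Strength loss = (4.2 - 1) * 5 = 16.0%
f'c = 50 * (1 - 16.0/100)
= 42.0 MPa

42.0


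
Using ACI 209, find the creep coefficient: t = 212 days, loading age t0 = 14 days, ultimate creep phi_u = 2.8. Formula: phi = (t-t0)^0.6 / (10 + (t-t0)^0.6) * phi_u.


dt = 212 - 14 = 198
phi = 198^0.6 / (10 + 198^0.6) * 2.8
= 1.974

1.974


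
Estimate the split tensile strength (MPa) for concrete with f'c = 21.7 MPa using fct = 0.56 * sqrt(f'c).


fct = 0.56 * sqrt(21.7)
= 0.56 * 4.658
= 2.609 MPa

2.609


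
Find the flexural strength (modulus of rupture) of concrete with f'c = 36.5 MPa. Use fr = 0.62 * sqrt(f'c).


fr = 0.62 * sqrt(36.5)
= 3.746 MPa

3.746


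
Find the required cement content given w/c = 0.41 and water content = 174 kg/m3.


Cement = water / (w/c)
= 174 / 0.41
= 424.4 kg/m3

424.4


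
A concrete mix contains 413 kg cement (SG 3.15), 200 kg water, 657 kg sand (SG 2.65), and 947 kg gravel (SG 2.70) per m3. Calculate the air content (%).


Vol cement = 413 / (3.15 * 1000) = 0.131111 m3
Vol water = 200 / 1000 = 0.2 m3
Vol sand = 657 / (2.65 * 1000) = 0.247925 m3
Vol gravel = 947 / (2.70 * 1000) = 0.350741 m3
Total solid + water volume = 0.929776 m3
Air = (1 - 0.929776) * 100 = 7.02%

7.02


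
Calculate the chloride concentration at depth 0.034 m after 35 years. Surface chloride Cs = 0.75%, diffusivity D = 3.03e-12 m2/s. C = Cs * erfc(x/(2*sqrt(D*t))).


t_seconds = 35 * 365.25 * 24 * 3600 = 1104516000.0 s
arg = 0.034 / (2 * sqrt(3.03e-12 * 1104516000.0))
= 0.2939
erfc(0.2939) = 0.6777
C = 0.75 * 0.6777 = 0.5083%

0.5083


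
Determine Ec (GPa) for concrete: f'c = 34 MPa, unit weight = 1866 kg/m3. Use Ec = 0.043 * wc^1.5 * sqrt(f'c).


Ec = 0.043 * 1866^1.5 * sqrt(34) / 1000
= 20.21 GPa

20.21


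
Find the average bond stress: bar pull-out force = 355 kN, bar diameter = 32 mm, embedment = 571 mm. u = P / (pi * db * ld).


u = P / (pi * db * ld)
= 355 * 1000 / (pi * 32 * 571)
= 6.184 MPa

6.184


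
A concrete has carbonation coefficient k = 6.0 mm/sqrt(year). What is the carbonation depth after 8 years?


depth = k * sqrt(t)
= 6.0 * sqrt(8)
= 16.97 mm

16.97


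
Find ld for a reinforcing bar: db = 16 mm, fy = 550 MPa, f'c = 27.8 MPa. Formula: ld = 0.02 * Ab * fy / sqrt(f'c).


Ab = pi * 16^2 / 4 = 201.062 mm2
ld = 0.02 * 201.062 * 550 / sqrt(27.8)
= 419.5 mm

419.5


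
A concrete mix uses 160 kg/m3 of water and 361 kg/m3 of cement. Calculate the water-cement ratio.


w/c = water / cement
w/c = 160 / 361 = 0.443

0.443


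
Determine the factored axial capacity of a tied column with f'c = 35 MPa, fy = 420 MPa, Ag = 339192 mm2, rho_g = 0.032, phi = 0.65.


Ast = rho * Ag = 0.032 * 339192 = 10854.144 mm2
phi*Pn = 0.65 * 0.80 * (0.85 * 35 * (339192 - 10854.144) + 420 * 10854.144) / 1000
= 7449.93 kN

7449.93


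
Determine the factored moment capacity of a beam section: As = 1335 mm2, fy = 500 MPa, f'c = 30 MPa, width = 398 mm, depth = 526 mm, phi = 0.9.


a = As * fy / (0.85 * f'c * b)
= 1335 * 500 / (0.85 * 30 * 398)
= 65.77 mm
Mn = As * fy * (d - a/2) / 10^6
= 329.1543 kN-m
phi*Mn = 0.9 * 329.1543 = 296.24 kN-m

296.24


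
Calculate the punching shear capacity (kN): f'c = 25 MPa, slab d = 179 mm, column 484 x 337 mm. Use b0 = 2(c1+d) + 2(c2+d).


b0 = 2*(484 + 179) + 2*(337 + 179) = 2358 mm
Vc = 0.33 * sqrt(25) * 2358 * 179 / 1000
= 696.44 kN

696.44


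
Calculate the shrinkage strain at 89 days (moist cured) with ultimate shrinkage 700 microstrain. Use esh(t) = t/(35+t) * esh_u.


esh(89) = 89 / (35 + 89) * 700
= 89 / 124 * 700
= 502.4 microstrain

502.4


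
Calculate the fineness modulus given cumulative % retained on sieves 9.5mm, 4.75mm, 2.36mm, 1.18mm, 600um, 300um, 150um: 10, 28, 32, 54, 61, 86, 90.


FM = sum(cumulative % retained) / 100
= 361 / 100
= 3.61

3.61


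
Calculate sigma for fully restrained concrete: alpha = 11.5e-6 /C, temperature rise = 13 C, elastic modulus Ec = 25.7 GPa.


sigma = alpha * dT * Ec
= 11.5e-6 * 13 * 25.7 * 1000
= 3.842 MPa

3.842


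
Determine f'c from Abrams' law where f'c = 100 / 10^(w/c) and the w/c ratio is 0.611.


f'c = 100 / 10^0.611
= 100 / 4.083
= 24.49 MPa

24.49


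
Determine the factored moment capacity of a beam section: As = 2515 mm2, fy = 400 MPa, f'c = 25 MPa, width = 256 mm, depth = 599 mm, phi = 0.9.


a = As * fy / (0.85 * f'c * b)
= 2515 * 400 / (0.85 * 25 * 256)
= 184.9265 mm
Mn = As * fy * (d - a/2) / 10^6
= 509.576 kN-m
phi*Mn = 0.9 * 509.576 = 458.62 kN-m

458.62


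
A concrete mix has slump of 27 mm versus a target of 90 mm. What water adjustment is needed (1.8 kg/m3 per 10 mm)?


Difference = 90 - 27 = 63 mm
Water adjustment = 63 * 1.8 / 10 = 11.3 kg/m3

11.3


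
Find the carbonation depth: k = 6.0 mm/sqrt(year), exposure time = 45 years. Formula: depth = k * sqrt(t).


depth = k * sqrt(t)
= 6.0 * sqrt(45)
= 40.25 mm

40.25


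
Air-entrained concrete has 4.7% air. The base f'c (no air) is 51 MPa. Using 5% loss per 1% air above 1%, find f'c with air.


Strength loss = (4.7 - 1) * 5 = 18.5%
f'c = 51 * (1 - 18.5/100)
= 41.56 MPa

41.56


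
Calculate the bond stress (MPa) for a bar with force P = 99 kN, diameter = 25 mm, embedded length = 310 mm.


u = P / (pi * db * ld)
= 99 * 1000 / (pi * 25 * 310)
= 4.066 MPa

4.066


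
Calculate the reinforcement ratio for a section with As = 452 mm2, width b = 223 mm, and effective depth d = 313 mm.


rho = As / (b * d)
= 452 / (223 * 313)
= 0.0065

0.0065


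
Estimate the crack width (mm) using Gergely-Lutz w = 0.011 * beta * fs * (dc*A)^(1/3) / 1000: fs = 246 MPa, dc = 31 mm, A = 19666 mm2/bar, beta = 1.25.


w = 0.011 * beta * fs * (dc * A)^(1/3) / 1000
= 0.011 * 1.25 * 246 * (31 * 19666)^(1/3) / 1000
= 0.287 mm

0.287


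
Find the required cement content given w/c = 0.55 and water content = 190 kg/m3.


Cement = water / (w/c)
= 190 / 0.55
= 345.5 kg/m3

345.5


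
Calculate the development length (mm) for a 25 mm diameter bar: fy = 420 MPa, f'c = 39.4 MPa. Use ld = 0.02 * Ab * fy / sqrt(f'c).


Ab = pi * 25^2 / 4 = 490.874 mm2
ld = 0.02 * 490.874 * 420 / sqrt(39.4)
= 656.9 mm

656.9


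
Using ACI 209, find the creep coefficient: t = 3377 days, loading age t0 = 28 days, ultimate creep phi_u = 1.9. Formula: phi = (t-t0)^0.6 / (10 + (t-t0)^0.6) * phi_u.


dt = 3377 - 28 = 3349
phi = 3349^0.6 / (10 + 3349^0.6) * 1.9
= 1.765

1.765


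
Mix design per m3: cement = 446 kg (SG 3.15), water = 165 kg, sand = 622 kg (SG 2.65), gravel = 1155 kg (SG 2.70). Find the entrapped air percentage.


Vol cement = 446 / (3.15 * 1000) = 0.141587 m3
Vol water = 165 / 1000 = 0.165 m3
Vol sand = 622 / (2.65 * 1000) = 0.234717 m3
Vol gravel = 1155 / (2.70 * 1000) = 0.427778 m3
Total solid + water volume = 0.969082 m3
Air = (1 - 0.969082) * 100 = 3.09%

3.09


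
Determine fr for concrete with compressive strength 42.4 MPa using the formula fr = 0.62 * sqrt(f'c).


fr = 0.62 * sqrt(42.4)
= 4.037 MPa

4.037


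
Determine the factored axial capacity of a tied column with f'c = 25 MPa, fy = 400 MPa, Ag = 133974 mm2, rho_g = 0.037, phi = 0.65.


Ast = rho * Ag = 0.037 * 133974 = 4957.038 mm2
phi*Pn = 0.65 * 0.80 * (0.85 * 25 * (133974 - 4957.038) + 400 * 4957.038) / 1000
= 2456.7 kN

2456.7


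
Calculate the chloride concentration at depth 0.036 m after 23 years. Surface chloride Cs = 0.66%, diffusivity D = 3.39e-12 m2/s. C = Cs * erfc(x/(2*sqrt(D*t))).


t_seconds = 23 * 365.25 * 24 * 3600 = 725824800.0 s
arg = 0.036 / (2 * sqrt(3.39e-12 * 725824800.0))
= 0.3629
erfc(0.3629) = 0.6078
C = 0.66 * 0.6078 = 0.4012%

0.4012


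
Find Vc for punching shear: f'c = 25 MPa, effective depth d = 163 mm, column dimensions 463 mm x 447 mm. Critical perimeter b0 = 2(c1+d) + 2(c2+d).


b0 = 2*(463 + 163) + 2*(447 + 163) = 2472 mm
Vc = 0.33 * sqrt(25) * 2472 * 163 / 1000
= 664.84 kN

664.84


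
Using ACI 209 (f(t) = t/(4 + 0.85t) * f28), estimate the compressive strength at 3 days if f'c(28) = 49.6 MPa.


f(3) = 3 / (4 + 0.85 * 3) * 49.6
= 3 / 6.55 * 49.6
= 22.72 MPa

22.72


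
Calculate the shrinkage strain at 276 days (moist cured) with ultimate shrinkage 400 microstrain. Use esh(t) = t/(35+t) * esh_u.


esh(276) = 276 / (35 + 276) * 400
= 276 / 311 * 400
= 355.0 microstrain

355.0


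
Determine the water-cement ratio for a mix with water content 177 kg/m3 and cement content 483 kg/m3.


w/c = water / cement
w/c = 177 / 483 = 0.366

0.366


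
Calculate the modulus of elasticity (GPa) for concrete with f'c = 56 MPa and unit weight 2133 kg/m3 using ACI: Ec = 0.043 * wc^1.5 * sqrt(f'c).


Ec = 0.043 * 2133^1.5 * sqrt(56) / 1000
= 31.7 GPa

31.7


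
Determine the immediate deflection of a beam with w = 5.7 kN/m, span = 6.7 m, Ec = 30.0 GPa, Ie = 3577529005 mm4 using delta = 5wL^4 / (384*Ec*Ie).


Convert: L = 6.7 m = 6700 mm, Ec = 30.0 GPa = 30000 MPa
delta = 5 * 5.7 * 6700^4 / (384 * 30000 * 3577529005)
= 1.39 mm

1.39


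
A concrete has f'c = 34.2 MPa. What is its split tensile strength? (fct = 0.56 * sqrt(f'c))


fct = 0.56 * sqrt(34.2)
= 0.56 * 5.848
= 3.275 MPa

3.275


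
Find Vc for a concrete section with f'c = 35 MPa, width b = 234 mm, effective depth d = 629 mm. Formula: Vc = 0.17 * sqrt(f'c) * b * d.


Vc = 0.17 * sqrt(35) * 234 * 629 / 1000
= 148.03 kN

148.03


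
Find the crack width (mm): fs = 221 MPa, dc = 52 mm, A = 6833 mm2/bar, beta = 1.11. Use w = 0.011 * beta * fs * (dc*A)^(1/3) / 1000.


w = 0.011 * beta * fs * (dc * A)^(1/3) / 1000
= 0.011 * 1.11 * 221 * (52 * 6833)^(1/3) / 1000
= 0.191 mm

0.191


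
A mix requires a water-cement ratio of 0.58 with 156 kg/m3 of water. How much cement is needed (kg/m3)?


Cement = water / (w/c)
= 156 / 0.58
= 269.0 kg/m3

269.0


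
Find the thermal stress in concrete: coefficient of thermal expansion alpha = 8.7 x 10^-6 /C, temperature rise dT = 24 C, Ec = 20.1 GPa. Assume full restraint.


sigma = alpha * dT * Ec
= 8.7e-6 * 24 * 20.1 * 1000
= 4.197 MPa

4.197


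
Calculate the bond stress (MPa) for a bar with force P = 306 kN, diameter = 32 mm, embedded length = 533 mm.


u = P / (pi * db * ld)
= 306 * 1000 / (pi * 32 * 533)
= 5.711 MPa

5.711


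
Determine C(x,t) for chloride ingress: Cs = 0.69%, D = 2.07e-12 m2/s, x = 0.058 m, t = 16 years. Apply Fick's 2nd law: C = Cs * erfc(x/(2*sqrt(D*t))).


t_seconds = 16 * 365.25 * 24 * 3600 = 504921600.0 s
arg = 0.058 / (2 * sqrt(2.07e-12 * 504921600.0))
= 0.897
erfc(0.897) = 0.2046
C = 0.69 * 0.2046 = 0.1412%

0.1412


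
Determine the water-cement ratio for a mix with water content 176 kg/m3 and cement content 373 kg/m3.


w/c = water / cement
w/c = 176 / 373 = 0.472

0.472


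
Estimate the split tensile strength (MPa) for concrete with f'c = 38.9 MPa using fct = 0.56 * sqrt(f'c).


fct = 0.56 * sqrt(38.9)
= 0.56 * 6.237
= 3.493 MPa

3.493


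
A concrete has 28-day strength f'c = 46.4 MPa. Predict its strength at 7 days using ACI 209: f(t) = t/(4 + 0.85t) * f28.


f(7) = 7 / (4 + 0.85 * 7) * 46.4
= 7 / 9.95 * 46.4
= 32.64 MPa

32.64


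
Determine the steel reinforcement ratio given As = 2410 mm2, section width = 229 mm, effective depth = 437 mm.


rho = As / (b * d)
= 2410 / (229 * 437)
= 0.0241

0.0241


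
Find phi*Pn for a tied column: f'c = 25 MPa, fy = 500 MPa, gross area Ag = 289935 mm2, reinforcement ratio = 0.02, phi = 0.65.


Ast = rho * Ag = 0.02 * 289935 = 5798.7 mm2
phi*Pn = 0.65 * 0.80 * (0.85 * 25 * (289935 - 5798.7) + 500 * 5798.7) / 1000
= 4647.37 kN

4647.37


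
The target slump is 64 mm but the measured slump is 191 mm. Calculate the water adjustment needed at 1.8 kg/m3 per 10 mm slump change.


Difference = 64 - 191 = -127 mm
Water adjustment = -127 * 1.8 / 10 = -22.9 kg/m3

-22.9


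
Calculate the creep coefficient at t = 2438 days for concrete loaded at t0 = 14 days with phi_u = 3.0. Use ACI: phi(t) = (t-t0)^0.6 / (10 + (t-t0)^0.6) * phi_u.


dt = 2438 - 14 = 2424
phi = 2424^0.6 / (10 + 2424^0.6) * 3.0
= 2.744

2.744


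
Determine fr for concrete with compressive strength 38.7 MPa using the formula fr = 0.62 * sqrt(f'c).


fr = 0.62 * sqrt(38.7)
= 3.857 MPa

3.857


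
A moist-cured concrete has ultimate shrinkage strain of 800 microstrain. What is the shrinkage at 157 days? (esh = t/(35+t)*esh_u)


esh(157) = 157 / (35 + 157) * 800
= 157 / 192 * 800
= 654.2 microstrain

654.2


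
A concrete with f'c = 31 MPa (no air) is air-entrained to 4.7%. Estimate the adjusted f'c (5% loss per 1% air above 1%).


Strength loss = (4.7 - 1) * 5 = 18.5%
f'c = 31 * (1 - 18.5/100)
= 25.26 MPa

25.26


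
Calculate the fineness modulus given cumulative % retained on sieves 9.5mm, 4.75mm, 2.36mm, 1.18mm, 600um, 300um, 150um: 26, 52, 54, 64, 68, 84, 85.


FM = sum(cumulative % retained) / 100
= 433 / 100
= 4.33

4.33


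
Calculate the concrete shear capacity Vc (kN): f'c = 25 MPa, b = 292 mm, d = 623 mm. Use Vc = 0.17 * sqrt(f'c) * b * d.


Vc = 0.17 * sqrt(25) * 292 * 623 / 1000
= 154.63 kN

154.63


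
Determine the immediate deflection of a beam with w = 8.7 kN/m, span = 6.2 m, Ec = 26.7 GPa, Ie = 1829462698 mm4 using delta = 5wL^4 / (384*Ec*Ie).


Convert: L = 6.2 m = 6200 mm, Ec = 26.7 GPa = 26700 MPa
delta = 5 * 8.7 * 6200^4 / (384 * 26700 * 1829462698)
= 3.43 mm

3.43


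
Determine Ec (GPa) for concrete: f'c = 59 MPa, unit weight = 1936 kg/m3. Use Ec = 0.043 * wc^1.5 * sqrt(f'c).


Ec = 0.043 * 1936^1.5 * sqrt(59) / 1000
= 28.14 GPa

28.14


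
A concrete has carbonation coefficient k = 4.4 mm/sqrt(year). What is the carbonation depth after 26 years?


depth = k * sqrt(t)
= 4.4 * sqrt(26)
= 22.44 mm

22.44


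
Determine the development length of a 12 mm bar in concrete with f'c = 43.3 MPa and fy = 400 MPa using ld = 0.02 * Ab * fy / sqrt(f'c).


Ab = pi * 12^2 / 4 = 113.097 mm2
ld = 0.02 * 113.097 * 400 / sqrt(43.3)
= 137.5 mm

137.5


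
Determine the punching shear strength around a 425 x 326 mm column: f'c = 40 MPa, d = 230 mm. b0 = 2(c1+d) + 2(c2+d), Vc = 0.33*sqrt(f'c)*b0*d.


b0 = 2*(425 + 230) + 2*(326 + 230) = 2422 mm
Vc = 0.33 * sqrt(40) * 2422 * 230 / 1000
= 1162.64 kN

1162.64


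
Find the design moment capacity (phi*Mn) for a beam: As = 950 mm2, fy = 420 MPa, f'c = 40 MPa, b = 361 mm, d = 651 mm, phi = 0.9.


a = As * fy / (0.85 * f'c * b)
= 950 * 420 / (0.85 * 40 * 361)
= 32.5077 mm
Mn = As * fy * (d - a/2) / 10^6
= 253.2637 kN-m
phi*Mn = 0.9 * 253.2637 = 227.94 kN-m

227.94


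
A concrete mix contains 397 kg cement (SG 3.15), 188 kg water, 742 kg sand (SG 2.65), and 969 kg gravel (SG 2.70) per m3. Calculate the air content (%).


Vol cement = 397 / (3.15 * 1000) = 0.126032 m3
Vol water = 188 / 1000 = 0.188 m3
Vol sand = 742 / (2.65 * 1000) = 0.28 m3
Vol gravel = 969 / (2.70 * 1000) = 0.358889 m3
Total solid + water volume = 0.952921 m3
Air = (1 - 0.952921) * 100 = 4.71%

4.71


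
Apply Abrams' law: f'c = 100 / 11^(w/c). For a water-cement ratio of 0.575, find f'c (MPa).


f'c = 100 / 11^0.575
= 100 / 3.97
= 25.19 MPa

25.19


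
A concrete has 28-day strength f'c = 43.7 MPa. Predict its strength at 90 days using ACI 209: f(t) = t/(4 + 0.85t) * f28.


f(90) = 90 / (4 + 0.85 * 90) * 43.7
= 90 / 80.5 * 43.7
= 48.86 MPa

48.86


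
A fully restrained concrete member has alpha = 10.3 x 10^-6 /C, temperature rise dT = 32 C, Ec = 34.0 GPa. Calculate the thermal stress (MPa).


sigma = alpha * dT * Ec
= 10.3e-6 * 32 * 34.0 * 1000
= 11.206 MPa

11.206


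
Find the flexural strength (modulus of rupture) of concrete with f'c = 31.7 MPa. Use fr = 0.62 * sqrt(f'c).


fr = 0.62 * sqrt(31.7)
= 3.491 MPa

3.491


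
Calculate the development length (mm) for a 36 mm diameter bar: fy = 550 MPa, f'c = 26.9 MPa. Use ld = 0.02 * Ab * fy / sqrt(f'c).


Ab = pi * 36^2 / 4 = 1017.876 mm2
ld = 0.02 * 1017.876 * 550 / sqrt(26.9)
= 2158.8 mm

2158.8


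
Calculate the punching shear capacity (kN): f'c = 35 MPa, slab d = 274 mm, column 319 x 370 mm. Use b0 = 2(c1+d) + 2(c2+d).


b0 = 2*(319 + 274) + 2*(370 + 274) = 2474 mm
Vc = 0.33 * sqrt(35) * 2474 * 274 / 1000
= 1323.42 kN

1323.42


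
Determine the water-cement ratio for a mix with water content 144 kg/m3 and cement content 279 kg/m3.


w/c = water / cement
w/c = 144 / 279 = 0.516

0.516


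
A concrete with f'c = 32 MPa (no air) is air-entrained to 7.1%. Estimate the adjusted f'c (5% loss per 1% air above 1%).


Strength loss = (7.1 - 1) * 5 = 30.5%
f'c = 32 * (1 - 30.5/100)
= 22.24 MPa

22.24


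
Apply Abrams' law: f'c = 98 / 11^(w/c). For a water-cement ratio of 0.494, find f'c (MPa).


f'c = 98 / 11^0.494
= 98 / 3.269
= 29.98 MPa

29.98


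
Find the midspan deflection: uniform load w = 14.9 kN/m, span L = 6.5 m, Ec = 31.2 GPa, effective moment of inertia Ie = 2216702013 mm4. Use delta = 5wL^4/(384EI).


Convert: L = 6.5 m = 6500 mm, Ec = 31.2 GPa = 31200 MPa
delta = 5 * 14.9 * 6500^4 / (384 * 31200 * 2216702013)
= 5.01 mm

5.01


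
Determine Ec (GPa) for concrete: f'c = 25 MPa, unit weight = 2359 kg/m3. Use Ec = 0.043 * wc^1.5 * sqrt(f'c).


Ec = 0.043 * 2359^1.5 * sqrt(25) / 1000
= 24.63 GPa

24.63


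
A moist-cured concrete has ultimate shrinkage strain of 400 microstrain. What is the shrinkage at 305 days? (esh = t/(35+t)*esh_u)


esh(305) = 305 / (35 + 305) * 400
= 305 / 340 * 400
= 358.8 microstrain

358.8


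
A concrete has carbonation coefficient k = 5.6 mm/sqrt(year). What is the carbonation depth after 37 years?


depth = k * sqrt(t)
= 5.6 * sqrt(37)
= 34.06 mm

34.06


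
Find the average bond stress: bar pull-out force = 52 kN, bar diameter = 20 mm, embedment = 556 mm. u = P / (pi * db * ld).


u = P / (pi * db * ld)
= 52 * 1000 / (pi * 20 * 556)
= 1.488 MPa

1.488


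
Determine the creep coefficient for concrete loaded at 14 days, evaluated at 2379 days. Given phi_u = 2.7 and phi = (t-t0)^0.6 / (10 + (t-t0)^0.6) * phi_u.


dt = 2379 - 14 = 2365
phi = 2365^0.6 / (10 + 2365^0.6) * 2.7
= 2.467

2.467


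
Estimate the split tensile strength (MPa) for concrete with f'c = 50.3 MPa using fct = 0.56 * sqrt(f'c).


fct = 0.56 * sqrt(50.3)
= 0.56 * 7.092
= 3.972 MPa

3.972


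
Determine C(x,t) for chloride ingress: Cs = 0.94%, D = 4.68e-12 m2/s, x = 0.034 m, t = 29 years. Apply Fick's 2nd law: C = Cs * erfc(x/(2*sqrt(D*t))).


t_seconds = 29 * 365.25 * 24 * 3600 = 915170400.0 s
arg = 0.034 / (2 * sqrt(4.68e-12 * 915170400.0))
= 0.2598
erfc(0.2598) = 0.7134
C = 0.94 * 0.7134 = 0.6706%

0.6706


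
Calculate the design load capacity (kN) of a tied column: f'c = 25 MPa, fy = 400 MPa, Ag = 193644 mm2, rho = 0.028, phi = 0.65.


Ast = rho * Ag = 0.028 * 193644 = 5422.032 mm2
phi*Pn = 0.65 * 0.80 * (0.85 * 25 * (193644 - 5422.032) + 400 * 5422.032) / 1000
= 3207.64 kN

3207.64


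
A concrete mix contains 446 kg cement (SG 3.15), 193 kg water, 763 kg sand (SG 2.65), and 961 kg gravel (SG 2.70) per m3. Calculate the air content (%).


Vol cement = 446 / (3.15 * 1000) = 0.141587 m3
Vol water = 193 / 1000 = 0.193 m3
Vol sand = 763 / (2.65 * 1000) = 0.287925 m3
Vol gravel = 961 / (2.70 * 1000) = 0.355926 m3
Total solid + water volume = 0.978438 m3
Air = (1 - 0.978438) * 100 = 2.16%

2.16


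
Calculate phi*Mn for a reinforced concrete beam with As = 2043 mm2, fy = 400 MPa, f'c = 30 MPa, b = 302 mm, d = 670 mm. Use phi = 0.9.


a = As * fy / (0.85 * f'c * b)
= 2043 * 400 / (0.85 * 30 * 302)
= 106.1161 mm
Mn = As * fy * (d - a/2) / 10^6
= 504.165 kN-m
phi*Mn = 0.9 * 504.165 = 453.75 kN-m

453.75


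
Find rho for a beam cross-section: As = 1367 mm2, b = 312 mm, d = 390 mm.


rho = As / (b * d)
= 1367 / (312 * 390)
= 0.0112

0.0112


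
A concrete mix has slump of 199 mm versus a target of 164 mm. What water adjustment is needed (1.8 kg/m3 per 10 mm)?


Difference = 164 - 199 = -35 mm
Water adjustment = -35 * 1.8 / 10 = -6.3 kg/m3

-6.3


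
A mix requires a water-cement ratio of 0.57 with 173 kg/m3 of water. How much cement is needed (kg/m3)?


Cement = water / (w/c)
= 173 / 0.57
= 303.5 kg/m3

303.5


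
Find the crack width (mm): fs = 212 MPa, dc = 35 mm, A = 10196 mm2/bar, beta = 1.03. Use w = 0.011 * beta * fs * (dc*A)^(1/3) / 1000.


w = 0.011 * beta * fs * (dc * A)^(1/3) / 1000
= 0.011 * 1.03 * 212 * (35 * 10196)^(1/3) / 1000
= 0.17 mm

0.17


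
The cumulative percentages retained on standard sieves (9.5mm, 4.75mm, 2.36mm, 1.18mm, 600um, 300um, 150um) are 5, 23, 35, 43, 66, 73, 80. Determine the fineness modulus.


FM = sum(cumulative % retained) / 100
= 325 / 100
= 3.25

3.25


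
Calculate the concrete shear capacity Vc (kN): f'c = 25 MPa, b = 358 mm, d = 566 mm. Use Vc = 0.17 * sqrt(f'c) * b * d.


Vc = 0.17 * sqrt(25) * 358 * 566 / 1000
= 172.23 kN

172.23


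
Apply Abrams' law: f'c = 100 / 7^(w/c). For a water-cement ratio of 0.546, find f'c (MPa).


f'c = 100 / 7^0.546
= 100 / 2.894
= 34.56 MPa

34.56


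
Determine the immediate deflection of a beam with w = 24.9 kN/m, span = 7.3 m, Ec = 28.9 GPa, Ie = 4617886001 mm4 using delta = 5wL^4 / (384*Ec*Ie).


Convert: L = 7.3 m = 7300 mm, Ec = 28.9 GPa = 28900 MPa
delta = 5 * 24.9 * 7300^4 / (384 * 28900 * 4617886001)
= 6.9 mm

6.9


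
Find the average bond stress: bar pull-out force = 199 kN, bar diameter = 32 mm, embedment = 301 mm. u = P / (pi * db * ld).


u = P / (pi * db * ld)
= 199 * 1000 / (pi * 32 * 301)
= 6.576 MPa

6.576


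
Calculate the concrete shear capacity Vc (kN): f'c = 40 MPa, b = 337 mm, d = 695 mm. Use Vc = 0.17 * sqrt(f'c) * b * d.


Vc = 0.17 * sqrt(40) * 337 * 695 / 1000
= 251.82 kN

251.82


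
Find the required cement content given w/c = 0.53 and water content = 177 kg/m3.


Cement = water / (w/c)
= 177 / 0.53
= 334.0 kg/m3

334.0


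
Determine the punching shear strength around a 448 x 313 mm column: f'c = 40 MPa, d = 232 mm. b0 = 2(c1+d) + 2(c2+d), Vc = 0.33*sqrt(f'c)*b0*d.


b0 = 2*(448 + 232) + 2*(313 + 232) = 2450 mm
Vc = 0.33 * sqrt(40) * 2450 * 232 / 1000
= 1186.31 kN

1186.31


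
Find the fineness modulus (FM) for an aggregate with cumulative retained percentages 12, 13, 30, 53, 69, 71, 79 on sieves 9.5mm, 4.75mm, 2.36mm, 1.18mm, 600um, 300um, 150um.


FM = sum(cumulative % retained) / 100
= 327 / 100
= 3.27

3.27


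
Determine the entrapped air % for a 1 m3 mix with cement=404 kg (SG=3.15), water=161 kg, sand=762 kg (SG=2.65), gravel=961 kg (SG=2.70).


Vol cement = 404 / (3.15 * 1000) = 0.128254 m3
Vol water = 161 / 1000 = 0.161 m3
Vol sand = 762 / (2.65 * 1000) = 0.287547 m3
Vol gravel = 961 / (2.70 * 1000) = 0.355926 m3
Total solid + water volume = 0.932727 m3
Air = (1 - 0.932727) * 100 = 6.73%

6.73


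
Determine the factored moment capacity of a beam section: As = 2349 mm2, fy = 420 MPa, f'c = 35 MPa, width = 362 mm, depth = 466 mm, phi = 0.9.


a = As * fy / (0.85 * f'c * b)
= 2349 * 420 / (0.85 * 35 * 362)
= 91.6087 mm
Mn = As * fy * (d - a/2) / 10^6
= 414.5566 kN-m
phi*Mn = 0.9 * 414.5566 = 373.1 kN-m

373.1


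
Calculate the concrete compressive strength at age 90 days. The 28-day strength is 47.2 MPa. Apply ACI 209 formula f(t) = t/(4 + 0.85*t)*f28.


f(90) = 90 / (4 + 0.85 * 90) * 47.2
= 90 / 80.5 * 47.2
= 52.77 MPa

52.77


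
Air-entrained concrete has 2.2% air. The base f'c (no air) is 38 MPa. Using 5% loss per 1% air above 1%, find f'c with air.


Strength loss = (2.2 - 1) * 5 = 6.0%
f'c = 38 * (1 - 6.0/100)
= 35.72 MPa

35.72


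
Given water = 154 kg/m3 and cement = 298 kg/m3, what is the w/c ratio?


w/c = water / cement
w/c = 154 / 298 = 0.517

0.517


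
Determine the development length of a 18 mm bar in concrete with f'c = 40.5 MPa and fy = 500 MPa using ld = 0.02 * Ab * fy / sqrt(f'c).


Ab = pi * 18^2 / 4 = 254.469 mm2
ld = 0.02 * 254.469 * 500 / sqrt(40.5)
= 399.9 mm

399.9


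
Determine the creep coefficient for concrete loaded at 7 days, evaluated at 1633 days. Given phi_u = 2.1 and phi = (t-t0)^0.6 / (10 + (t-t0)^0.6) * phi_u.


dt = 1633 - 7 = 1626
phi = 1626^0.6 / (10 + 1626^0.6) * 2.1
= 1.878

1.878


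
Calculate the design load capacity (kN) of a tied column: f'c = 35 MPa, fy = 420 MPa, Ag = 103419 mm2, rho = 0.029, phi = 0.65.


Ast = rho * Ag = 0.029 * 103419 = 2999.151 mm2
phi*Pn = 0.65 * 0.80 * (0.85 * 35 * (103419 - 2999.151) + 420 * 2999.151) / 1000
= 2208.51 kN

2208.51


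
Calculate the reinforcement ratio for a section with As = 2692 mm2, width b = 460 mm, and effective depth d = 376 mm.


rho = As / (b * d)
= 2692 / (460 * 376)
= 0.0156

0.0156


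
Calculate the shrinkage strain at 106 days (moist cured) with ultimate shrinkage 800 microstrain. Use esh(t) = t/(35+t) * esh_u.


esh(106) = 106 / (35 + 106) * 800
= 106 / 141 * 800
= 601.4 microstrain

601.4


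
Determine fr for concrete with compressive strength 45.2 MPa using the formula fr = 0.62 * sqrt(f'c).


fr = 0.62 * sqrt(45.2)
= 4.168 MPa

4.168


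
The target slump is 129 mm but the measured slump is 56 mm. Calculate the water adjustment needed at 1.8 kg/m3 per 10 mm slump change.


Difference = 129 - 56 = 73 mm
Water adjustment = 73 * 1.8 / 10 = 13.1 kg/m3

13.1


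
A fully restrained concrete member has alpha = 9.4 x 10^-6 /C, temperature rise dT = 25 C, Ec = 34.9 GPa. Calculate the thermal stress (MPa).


sigma = alpha * dT * Ec
= 9.4e-6 * 25 * 34.9 * 1000
= 8.201 MPa

8.201


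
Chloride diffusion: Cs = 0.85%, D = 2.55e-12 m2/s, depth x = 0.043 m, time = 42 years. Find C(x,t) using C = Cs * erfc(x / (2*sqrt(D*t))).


t_seconds = 42 * 365.25 * 24 * 3600 = 1325419200.0 s
arg = 0.043 / (2 * sqrt(2.55e-12 * 1325419200.0))
= 0.3698
erfc(0.3698) = 0.601
C = 0.85 * 0.601 = 0.5108%

0.5108


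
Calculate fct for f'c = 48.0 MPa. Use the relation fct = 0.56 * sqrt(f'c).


fct = 0.56 * sqrt(48.0)
= 0.56 * 6.928
= 3.88 MPa

3.88


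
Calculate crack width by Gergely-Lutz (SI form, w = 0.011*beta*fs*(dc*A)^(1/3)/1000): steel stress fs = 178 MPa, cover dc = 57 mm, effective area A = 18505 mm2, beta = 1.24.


w = 0.011 * beta * fs * (dc * A)^(1/3) / 1000
= 0.011 * 1.24 * 178 * (57 * 18505)^(1/3) / 1000
= 0.247 mm

0.247


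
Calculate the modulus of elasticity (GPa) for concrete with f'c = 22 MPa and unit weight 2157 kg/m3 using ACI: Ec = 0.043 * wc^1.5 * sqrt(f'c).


Ec = 0.043 * 2157^1.5 * sqrt(22) / 1000
= 20.2 GPa

20.2


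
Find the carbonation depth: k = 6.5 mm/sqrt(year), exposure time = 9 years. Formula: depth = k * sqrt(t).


depth = k * sqrt(t)
= 6.5 * sqrt(9)
= 19.5 mm

19.5


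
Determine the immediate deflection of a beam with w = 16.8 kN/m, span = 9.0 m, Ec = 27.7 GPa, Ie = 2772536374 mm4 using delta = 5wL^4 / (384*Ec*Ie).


Convert: L = 9.0 m = 9000 mm, Ec = 27.7 GPa = 27700 MPa
delta = 5 * 16.8 * 9000^4 / (384 * 27700 * 2772536374)
= 18.69 mm

18.69


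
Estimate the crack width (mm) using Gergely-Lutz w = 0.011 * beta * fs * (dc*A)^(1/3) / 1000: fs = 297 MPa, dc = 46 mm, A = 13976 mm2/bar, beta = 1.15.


w = 0.011 * beta * fs * (dc * A)^(1/3) / 1000
= 0.011 * 1.15 * 297 * (46 * 13976)^(1/3) / 1000
= 0.324 mm

0.324


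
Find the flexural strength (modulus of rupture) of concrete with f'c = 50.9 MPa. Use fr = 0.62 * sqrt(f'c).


fr = 0.62 * sqrt(50.9)
= 4.423 MPa

4.423


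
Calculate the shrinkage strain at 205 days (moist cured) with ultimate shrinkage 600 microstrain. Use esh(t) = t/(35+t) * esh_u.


esh(205) = 205 / (35 + 205) * 600
= 205 / 240 * 600
= 512.5 microstrain

512.5


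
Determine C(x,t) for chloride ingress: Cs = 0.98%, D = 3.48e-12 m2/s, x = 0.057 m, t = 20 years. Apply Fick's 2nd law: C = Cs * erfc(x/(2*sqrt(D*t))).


t_seconds = 20 * 365.25 * 24 * 3600 = 631152000.0 s
arg = 0.057 / (2 * sqrt(3.48e-12 * 631152000.0))
= 0.6081
erfc(0.6081) = 0.3898
C = 0.98 * 0.3898 = 0.382%

0.382


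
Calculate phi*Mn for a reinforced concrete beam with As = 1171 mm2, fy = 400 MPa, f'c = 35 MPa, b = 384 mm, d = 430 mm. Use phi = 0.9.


a = As * fy / (0.85 * f'c * b)
= 1171 * 400 / (0.85 * 35 * 384)
= 41.0014 mm
Mn = As * fy * (d - a/2) / 10^6
= 191.8095 kN-m
phi*Mn = 0.9 * 191.8095 = 172.63 kN-m

172.63


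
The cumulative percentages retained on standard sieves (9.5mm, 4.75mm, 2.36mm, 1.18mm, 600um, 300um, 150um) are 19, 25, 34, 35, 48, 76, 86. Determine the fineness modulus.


FM = sum(cumulative % retained) / 100
= 323 / 100
= 3.23

3.23


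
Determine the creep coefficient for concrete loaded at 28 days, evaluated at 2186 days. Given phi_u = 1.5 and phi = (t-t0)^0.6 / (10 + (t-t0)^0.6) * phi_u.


dt = 2186 - 28 = 2158
phi = 2158^0.6 / (10 + 2158^0.6) * 1.5
= 1.364

1.364


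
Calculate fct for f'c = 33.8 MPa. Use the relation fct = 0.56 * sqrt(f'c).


fct = 0.56 * sqrt(33.8)
= 0.56 * 5.814
= 3.256 MPa

3.256


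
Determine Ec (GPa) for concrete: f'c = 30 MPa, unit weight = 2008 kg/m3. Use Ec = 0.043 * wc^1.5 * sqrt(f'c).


Ec = 0.043 * 2008^1.5 * sqrt(30) / 1000
= 21.19 GPa

21.19


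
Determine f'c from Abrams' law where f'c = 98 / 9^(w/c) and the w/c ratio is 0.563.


f'c = 98 / 9^0.563
= 98 / 3.445
= 28.44 MPa

28.44


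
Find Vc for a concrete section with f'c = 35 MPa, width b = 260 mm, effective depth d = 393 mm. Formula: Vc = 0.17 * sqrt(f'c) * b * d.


Vc = 0.17 * sqrt(35) * 260 * 393 / 1000
= 102.77 kN

102.77


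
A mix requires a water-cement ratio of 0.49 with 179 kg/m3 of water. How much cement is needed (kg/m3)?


Cement = water / (w/c)
= 179 / 0.49
= 365.3 kg/m3

365.3


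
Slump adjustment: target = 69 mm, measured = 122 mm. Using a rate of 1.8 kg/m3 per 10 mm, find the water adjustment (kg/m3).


Difference = 69 - 122 = -53 mm
Water adjustment = -53 * 1.8 / 10 = -9.5 kg/m3

-9.5


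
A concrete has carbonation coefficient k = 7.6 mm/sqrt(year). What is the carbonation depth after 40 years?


depth = k * sqrt(t)
= 7.6 * sqrt(40)
= 48.07 mm

48.07


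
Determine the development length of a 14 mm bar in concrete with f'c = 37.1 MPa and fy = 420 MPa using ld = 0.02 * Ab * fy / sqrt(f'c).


Ab = pi * 14^2 / 4 = 153.938 mm2
ld = 0.02 * 153.938 * 420 / sqrt(37.1)
= 212.3 mm

212.3


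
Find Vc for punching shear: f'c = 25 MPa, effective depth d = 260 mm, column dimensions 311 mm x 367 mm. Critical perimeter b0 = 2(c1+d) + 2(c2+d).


b0 = 2*(311 + 260) + 2*(367 + 260) = 2396 mm
Vc = 0.33 * sqrt(25) * 2396 * 260 / 1000
= 1027.88 kN

1027.88


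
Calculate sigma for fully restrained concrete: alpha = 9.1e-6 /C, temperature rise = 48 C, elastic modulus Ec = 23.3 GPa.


sigma = alpha * dT * Ec
= 9.1e-6 * 48 * 23.3 * 1000
= 10.177 MPa

10.177


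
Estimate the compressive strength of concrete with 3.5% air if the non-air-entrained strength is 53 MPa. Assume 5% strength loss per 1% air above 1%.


Strength loss = (3.5 - 1) * 5 = 12.5%
f'c = 53 * (1 - 12.5/100)
= 46.38 MPa

46.38


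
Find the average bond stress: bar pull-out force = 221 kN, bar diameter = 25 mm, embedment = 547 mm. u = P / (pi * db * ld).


u = P / (pi * db * ld)
= 221 * 1000 / (pi * 25 * 547)
= 5.144 MPa

5.144


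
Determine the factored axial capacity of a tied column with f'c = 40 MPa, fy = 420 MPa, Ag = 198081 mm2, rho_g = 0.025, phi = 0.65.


Ast = rho * Ag = 0.025 * 198081 = 4952.025 mm2
phi*Pn = 0.65 * 0.80 * (0.85 * 40 * (198081 - 4952.025) + 420 * 4952.025) / 1000
= 4496.04 kN

4496.04


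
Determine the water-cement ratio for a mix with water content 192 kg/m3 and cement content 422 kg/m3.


w/c = water / cement
w/c = 192 / 422 = 0.455

0.455


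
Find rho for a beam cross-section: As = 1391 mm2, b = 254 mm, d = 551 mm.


rho = As / (b * d)
= 1391 / (254 * 551)
= 0.0099

0.0099


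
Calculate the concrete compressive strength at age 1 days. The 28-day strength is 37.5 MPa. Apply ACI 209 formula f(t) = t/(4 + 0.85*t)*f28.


f(1) = 1 / (4 + 0.85 * 1) * 37.5
= 1 / 4.85 * 37.5
= 7.73 MPa

7.73


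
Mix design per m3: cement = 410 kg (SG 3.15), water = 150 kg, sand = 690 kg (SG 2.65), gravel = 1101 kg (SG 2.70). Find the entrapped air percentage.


Vol cement = 410 / (3.15 * 1000) = 0.130159 m3
Vol water = 150 / 1000 = 0.15 m3
Vol sand = 690 / (2.65 * 1000) = 0.260377 m3
Vol gravel = 1101 / (2.70 * 1000) = 0.407778 m3
Total solid + water volume = 0.948314 m3
Air = (1 - 0.948314) * 100 = 5.17%

5.17


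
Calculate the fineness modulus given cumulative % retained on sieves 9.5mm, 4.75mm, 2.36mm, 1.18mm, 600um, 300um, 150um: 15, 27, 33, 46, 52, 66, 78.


FM = sum(cumulative % retained) / 100
= 317 / 100
= 3.17

3.17


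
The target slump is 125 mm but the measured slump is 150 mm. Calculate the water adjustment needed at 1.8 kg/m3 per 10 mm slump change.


Difference = 125 - 150 = -25 mm
Water adjustment = -25 * 1.8 / 10 = -4.5 kg/m3

-4.5


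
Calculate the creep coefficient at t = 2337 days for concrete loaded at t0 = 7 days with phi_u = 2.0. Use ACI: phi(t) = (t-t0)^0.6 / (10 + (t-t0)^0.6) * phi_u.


dt = 2337 - 7 = 2330
phi = 2330^0.6 / (10 + 2330^0.6) * 2.0
= 1.826

1.826


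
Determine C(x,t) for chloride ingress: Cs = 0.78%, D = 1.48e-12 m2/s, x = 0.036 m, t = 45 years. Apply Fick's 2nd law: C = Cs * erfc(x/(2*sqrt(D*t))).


t_seconds = 45 * 365.25 * 24 * 3600 = 1420092000.0 s
arg = 0.036 / (2 * sqrt(1.48e-12 * 1420092000.0))
= 0.3926
erfc(0.3926) = 0.5787
C = 0.78 * 0.5787 = 0.4514%

0.4514


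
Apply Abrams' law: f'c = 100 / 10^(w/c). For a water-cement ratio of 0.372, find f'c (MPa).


f'c = 100 / 10^0.372
= 100 / 2.355
= 42.46 MPa

42.46


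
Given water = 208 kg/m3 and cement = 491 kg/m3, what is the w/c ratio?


w/c = water / cement
w/c = 208 / 491 = 0.424

0.424


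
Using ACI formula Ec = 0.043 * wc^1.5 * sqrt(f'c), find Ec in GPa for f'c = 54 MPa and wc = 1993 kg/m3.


Ec = 0.043 * 1993^1.5 * sqrt(54) / 1000
= 28.11 GPa

28.11


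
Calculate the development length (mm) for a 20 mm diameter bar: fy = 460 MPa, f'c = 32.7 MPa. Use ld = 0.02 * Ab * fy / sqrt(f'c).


Ab = pi * 20^2 / 4 = 314.159 mm2
ld = 0.02 * 314.159 * 460 / sqrt(32.7)
= 505.4 mm

505.4


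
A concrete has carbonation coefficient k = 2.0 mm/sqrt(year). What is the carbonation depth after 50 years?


depth = k * sqrt(t)
= 2.0 * sqrt(50)
= 14.14 mm

14.14


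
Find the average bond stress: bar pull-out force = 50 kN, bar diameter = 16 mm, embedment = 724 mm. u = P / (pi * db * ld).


u = P / (pi * db * ld)
= 50 * 1000 / (pi * 16 * 724)
= 1.374 MPa

1.374


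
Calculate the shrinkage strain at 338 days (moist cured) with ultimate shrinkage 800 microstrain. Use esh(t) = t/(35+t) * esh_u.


esh(338) = 338 / (35 + 338) * 800
= 338 / 373 * 800
= 724.9 microstrain

724.9


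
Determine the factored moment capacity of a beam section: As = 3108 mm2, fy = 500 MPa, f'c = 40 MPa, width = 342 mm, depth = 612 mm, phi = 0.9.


a = As * fy / (0.85 * f'c * b)
= 3108 * 500 / (0.85 * 40 * 342)
= 133.6429 mm
Mn = As * fy * (d - a/2) / 10^6
= 847.2074 kN-m
phi*Mn = 0.9 * 847.2074 = 762.49 kN-m

762.49


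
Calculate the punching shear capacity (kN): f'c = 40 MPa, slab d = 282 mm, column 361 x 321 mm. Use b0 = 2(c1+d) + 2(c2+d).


b0 = 2*(361 + 282) + 2*(321 + 282) = 2492 mm
Vc = 0.33 * sqrt(40) * 2492 * 282 / 1000
= 1466.7 kN

1466.7


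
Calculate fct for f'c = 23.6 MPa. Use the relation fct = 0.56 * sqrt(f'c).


fct = 0.56 * sqrt(23.6)
= 0.56 * 4.858
= 2.72 MPa

2.72


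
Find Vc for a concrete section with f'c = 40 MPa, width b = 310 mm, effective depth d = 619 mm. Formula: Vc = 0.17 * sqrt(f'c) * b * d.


Vc = 0.17 * sqrt(40) * 310 * 619 / 1000
= 206.32 kN

206.32


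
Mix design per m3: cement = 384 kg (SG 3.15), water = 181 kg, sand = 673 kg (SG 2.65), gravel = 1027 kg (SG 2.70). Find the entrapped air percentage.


Vol cement = 384 / (3.15 * 1000) = 0.121905 m3
Vol water = 181 / 1000 = 0.181 m3
Vol sand = 673 / (2.65 * 1000) = 0.253962 m3
Vol gravel = 1027 / (2.70 * 1000) = 0.38037 m3
Total solid + water volume = 0.937237 m3
Air = (1 - 0.937237) * 100 = 6.28%

6.28


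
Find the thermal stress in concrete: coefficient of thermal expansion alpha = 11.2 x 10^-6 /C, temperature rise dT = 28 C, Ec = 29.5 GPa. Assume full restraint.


sigma = alpha * dT * Ec
= 11.2e-6 * 28 * 29.5 * 1000
= 9.251 MPa

9.251
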